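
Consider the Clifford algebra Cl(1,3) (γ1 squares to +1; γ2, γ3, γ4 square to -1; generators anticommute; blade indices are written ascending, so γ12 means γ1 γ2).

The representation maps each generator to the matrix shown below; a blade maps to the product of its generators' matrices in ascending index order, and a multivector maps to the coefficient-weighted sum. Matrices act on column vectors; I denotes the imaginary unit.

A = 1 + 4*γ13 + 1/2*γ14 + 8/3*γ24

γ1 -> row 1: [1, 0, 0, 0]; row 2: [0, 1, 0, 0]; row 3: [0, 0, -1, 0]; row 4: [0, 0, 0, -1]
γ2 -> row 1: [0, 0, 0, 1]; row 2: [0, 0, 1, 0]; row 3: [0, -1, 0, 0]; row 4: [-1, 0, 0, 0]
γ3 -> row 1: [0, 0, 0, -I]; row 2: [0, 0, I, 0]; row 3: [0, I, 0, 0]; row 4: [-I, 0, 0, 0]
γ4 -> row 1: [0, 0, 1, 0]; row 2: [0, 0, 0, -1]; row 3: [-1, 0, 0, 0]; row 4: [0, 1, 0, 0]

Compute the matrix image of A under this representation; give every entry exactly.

Bivector images (products of the table entries): rho(γ13) = rho(γ1)rho(γ3) = row 1: [0, 0, 0, -I]; row 2: [0, 0, I, 0]; row 3: [0, -I, 0, 0]; row 4: [I, 0, 0, 0]; rho(γ14) = rho(γ1)rho(γ4) = row 1: [0, 0, 1, 0]; row 2: [0, 0, 0, -1]; row 3: [1, 0, 0, 0]; row 4: [0, -1, 0, 0]; rho(γ24) = rho(γ2)rho(γ4) = row 1: [0, 1, 0, 0]; row 2: [-1, 0, 0, 0]; row 3: [0, 0, 0, 1]; row 4: [0, 0, -1, 0].
M = (1)*1 + (4)*rho(γ13) + (1/2)*rho(γ14) + (8/3)*rho(γ24), summed entrywise (1 is the identity matrix):
Answer: row 1: [1, 8/3, 1/2, -4*I]; row 2: [-8/3, 1, 4*I, -1/2]; row 3: [1/2, -4*I, 1, 8/3]; row 4: [4*I, -1/2, -8/3, 1]


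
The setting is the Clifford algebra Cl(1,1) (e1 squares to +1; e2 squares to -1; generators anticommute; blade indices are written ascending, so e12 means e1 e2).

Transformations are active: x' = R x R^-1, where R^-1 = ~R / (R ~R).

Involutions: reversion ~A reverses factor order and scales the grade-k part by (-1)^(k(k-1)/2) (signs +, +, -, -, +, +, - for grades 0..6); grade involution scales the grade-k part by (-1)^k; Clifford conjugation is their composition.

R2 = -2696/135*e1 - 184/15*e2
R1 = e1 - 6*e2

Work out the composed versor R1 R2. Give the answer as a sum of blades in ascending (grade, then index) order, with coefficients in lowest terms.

Distribute over the terms of R1 (each basis-blade product reordered to ascending indices, repeated generators contracted through their squares):
(e1) R2 = -2696/135 - 184/15*e12
(-6*e2) R2 = -368/5 - 5392/45*e12
Summing the partial products and collecting blades:
Answer: -12632/135 - 5944/45*e12


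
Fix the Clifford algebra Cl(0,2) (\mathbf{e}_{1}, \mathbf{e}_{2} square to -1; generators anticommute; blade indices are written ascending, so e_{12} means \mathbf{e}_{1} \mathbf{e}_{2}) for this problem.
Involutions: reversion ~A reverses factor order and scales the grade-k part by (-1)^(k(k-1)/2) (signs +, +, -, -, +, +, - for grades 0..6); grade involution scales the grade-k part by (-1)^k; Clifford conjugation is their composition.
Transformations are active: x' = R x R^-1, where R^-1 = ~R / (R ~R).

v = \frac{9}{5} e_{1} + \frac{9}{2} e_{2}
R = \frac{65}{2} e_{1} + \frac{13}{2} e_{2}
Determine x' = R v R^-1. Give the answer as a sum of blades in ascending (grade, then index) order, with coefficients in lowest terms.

~R = \frac{65}{2} e_{1} + \frac{13}{2} e_{2}, and R ~R = -\frac{2197}{2}, so R^-1 = ~R / (-\frac{2197}{2}).
R v = -\frac{351}{4} + \frac{2691}{20} e_{12}
Answer: \frac{441}{130} e_{1} - \frac{45}{13} e_{2}


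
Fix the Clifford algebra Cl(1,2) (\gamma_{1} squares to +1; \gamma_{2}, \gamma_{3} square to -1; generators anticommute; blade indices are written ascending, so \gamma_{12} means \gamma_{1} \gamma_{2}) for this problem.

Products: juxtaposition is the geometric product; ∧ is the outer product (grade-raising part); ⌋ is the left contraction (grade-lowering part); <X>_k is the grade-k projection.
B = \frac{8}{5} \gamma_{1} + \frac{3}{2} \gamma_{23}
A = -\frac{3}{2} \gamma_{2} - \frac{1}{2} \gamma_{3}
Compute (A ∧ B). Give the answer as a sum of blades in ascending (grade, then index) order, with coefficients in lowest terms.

step 1: \frac{12}{5} \gamma_{12} + \frac{4}{5} \gamma_{13}
Answer: \frac{12}{5} \gamma_{12} + \frac{4}{5} \gamma_{13}


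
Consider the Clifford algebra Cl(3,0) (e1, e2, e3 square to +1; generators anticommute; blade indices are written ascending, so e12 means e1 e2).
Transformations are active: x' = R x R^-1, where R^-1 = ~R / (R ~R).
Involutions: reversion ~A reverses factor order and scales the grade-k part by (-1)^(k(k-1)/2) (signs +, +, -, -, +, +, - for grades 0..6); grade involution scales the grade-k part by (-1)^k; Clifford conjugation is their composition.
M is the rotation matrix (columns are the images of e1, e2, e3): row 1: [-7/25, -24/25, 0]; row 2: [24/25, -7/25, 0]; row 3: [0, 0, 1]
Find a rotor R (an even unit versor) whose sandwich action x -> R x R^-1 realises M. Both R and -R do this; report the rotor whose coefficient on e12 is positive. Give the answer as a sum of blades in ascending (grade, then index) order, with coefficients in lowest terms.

Method: write R = a + b12*e12 + b13*e13 + b23*e23 with a^2 + b12^2 + b13^2 + b23^2 = 1 (so R^-1 = ~R). Expanding the columns R e_j ~R gives tr M = 4a^2 - 1 and, from the antisymmetric part, M21 - M12 = -4a*b12, M13 - M31 = 4a*b13, M32 - M23 = -4a*b23.
Here tr M = 11/25, so a^2 = (1 + tr M)/4 = 9/25 and a = ±3/5. Taking a = 3/5: M21 - M12 = 48/25, M13 - M31 = 0, M32 - M23 = 0, giving b12 = -4/5, b13 = 0, b23 = 0, i.e. R = 3/5 - 4/5*e12.
Its e12 coefficient is negative, so report the other preimage -R.
Answer: -3/5 + 4/5*e12. Uniqueness: Spin(3) -> SO(3) maps R and -R to the same rotation of trace 11/25; fixing the sign of the e12 coefficient removes the ambiguity.


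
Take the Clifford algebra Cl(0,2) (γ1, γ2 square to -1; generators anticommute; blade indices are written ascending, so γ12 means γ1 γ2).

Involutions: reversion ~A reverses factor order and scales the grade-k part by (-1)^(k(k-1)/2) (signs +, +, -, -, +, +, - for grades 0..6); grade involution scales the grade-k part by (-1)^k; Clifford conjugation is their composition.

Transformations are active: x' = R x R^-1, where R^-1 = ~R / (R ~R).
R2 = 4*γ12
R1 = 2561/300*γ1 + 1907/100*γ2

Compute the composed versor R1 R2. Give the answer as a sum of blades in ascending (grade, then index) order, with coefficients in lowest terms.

Distribute over the terms of R2 (each basis-blade product reordered to ascending indices, repeated generators contracted through their squares):
R1 (4*γ12) = 1907/25*γ1 - 2561/75*γ2
Answer: 1907/25*γ1 - 2561/75*γ2


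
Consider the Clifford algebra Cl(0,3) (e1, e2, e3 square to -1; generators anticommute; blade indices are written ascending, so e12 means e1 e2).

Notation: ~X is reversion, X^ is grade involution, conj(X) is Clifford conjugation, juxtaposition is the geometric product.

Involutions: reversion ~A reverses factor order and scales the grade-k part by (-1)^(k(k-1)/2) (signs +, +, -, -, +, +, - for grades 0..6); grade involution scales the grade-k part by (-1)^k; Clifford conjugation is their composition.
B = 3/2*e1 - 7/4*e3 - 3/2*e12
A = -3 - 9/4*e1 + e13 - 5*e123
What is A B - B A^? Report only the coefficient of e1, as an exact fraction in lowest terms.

first term: 27/8 - 11/4*e1 - 27/8*e2 - 3/4*e3 - 17/4*e12 + 63/16*e13 + 9*e23
second term: -27/8 - 25/4*e1 - 27/8*e2 + 45/4*e3 + 53/4*e12 + 63/16*e13 - 9*e23
Answer: 7/2


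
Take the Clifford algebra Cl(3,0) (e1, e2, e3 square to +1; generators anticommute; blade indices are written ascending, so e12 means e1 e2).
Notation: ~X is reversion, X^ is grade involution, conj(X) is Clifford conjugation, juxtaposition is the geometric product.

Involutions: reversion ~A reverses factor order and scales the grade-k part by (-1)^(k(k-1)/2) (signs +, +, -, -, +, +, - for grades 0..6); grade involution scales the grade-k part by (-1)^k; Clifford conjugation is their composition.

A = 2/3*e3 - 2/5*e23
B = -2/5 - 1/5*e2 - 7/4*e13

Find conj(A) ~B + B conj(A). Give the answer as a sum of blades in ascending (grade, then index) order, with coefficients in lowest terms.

first term: 7/6*e1 + 26/75*e3 + 7/10*e12 - 22/75*e23
second term: 7/6*e1 + 14/75*e3 + 7/10*e12 - 2/75*e23
Answer: 7/3*e1 + 8/15*e3 + 7/5*e12 - 8/25*e23


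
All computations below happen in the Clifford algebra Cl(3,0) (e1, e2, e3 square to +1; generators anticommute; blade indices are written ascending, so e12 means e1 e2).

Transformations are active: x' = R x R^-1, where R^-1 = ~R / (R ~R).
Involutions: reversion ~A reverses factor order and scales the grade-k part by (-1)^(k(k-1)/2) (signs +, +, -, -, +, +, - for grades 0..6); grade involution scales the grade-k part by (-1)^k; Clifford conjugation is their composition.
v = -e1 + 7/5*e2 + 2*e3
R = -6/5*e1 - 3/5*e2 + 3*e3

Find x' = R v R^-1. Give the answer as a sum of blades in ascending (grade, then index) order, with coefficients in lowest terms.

~R = -6/5*e1 - 3/5*e2 + 3*e3, and R ~R = 54/5, so R^-1 = ~R / (54/5).
R v = 159/25 - 57/25*e12 + 3/5*e13 - 27/5*e23
Answer: -31/75*e1 - 158/75*e2 + 23/15*e3


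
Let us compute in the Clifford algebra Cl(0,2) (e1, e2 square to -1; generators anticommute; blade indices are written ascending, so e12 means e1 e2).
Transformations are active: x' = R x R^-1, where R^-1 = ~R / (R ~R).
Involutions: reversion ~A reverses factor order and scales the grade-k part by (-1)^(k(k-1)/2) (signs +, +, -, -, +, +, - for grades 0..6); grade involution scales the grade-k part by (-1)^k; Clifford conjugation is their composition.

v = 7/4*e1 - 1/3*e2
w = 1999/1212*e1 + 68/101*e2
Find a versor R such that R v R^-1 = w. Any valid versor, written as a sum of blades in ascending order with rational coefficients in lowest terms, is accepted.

The midline construction: v and w both square to -457/144, so reflecting in their sum 1030/303*e1 + 103/303*e2 exchanges them.
Answer: 1030/303*e1 + 103/303*e2


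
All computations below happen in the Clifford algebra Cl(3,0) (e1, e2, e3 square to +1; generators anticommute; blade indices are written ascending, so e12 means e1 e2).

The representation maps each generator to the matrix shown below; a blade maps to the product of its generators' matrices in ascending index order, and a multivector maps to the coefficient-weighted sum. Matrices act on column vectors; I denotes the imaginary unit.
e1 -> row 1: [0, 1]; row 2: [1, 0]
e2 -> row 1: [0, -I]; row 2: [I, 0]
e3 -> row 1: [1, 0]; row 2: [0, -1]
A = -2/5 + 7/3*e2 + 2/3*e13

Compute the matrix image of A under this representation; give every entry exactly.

Bivector images (products of the table entries): rho(e13) = rho(e1)rho(e3) = row 1: [0, -1]; row 2: [1, 0].
M = (-2/5)*1 + (7/3)*rho(e2) + (2/3)*rho(e13), summed entrywise (1 is the identity matrix):
Answer: row 1: [-2/5, -2/3 - 7*I/3]; row 2: [2/3 + 7*I/3, -2/5]


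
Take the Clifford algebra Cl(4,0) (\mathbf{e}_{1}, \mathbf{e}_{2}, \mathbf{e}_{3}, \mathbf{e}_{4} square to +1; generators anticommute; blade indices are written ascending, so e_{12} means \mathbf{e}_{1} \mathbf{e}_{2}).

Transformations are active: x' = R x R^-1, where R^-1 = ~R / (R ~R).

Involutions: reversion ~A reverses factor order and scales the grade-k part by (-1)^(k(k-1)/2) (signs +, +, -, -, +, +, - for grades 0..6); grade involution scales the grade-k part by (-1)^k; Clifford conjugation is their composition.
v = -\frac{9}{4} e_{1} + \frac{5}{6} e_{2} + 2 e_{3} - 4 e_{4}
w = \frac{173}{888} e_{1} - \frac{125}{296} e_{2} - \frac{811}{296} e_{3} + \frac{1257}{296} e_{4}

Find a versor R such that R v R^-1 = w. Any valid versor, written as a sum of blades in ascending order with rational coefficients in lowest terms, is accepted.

Take R = v + w = -\frac{1825}{888} e_{1} + \frac{365}{888} e_{2} - \frac{219}{296} e_{3} + \frac{73}{296} e_{4}. Because q(v) = q(w) = \frac{3709}{144}, conjugation by R sends v exactly to w.
Answer: -\frac{1825}{888} e_{1} + \frac{365}{888} e_{2} - \frac{219}{296} e_{3} + \frac{73}{296} e_{4}


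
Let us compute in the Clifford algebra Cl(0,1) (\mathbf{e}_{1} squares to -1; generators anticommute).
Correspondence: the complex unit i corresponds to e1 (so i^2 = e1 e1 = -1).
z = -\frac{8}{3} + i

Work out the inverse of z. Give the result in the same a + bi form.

In blades: z = -\frac{8}{3} + e_{1}.
With qbar = -\frac{8}{3} - e_{1} (scalar fixed, mapped units negated), z qbar = \frac{73}{9} (the sum of squared coefficients), so z^-1 = qbar / (\frac{73}{9}) = -\frac{24}{73} - \frac{9}{73} e_{1}; translating back:
Answer: -\frac{24}{73} - \frac{9}{73}i


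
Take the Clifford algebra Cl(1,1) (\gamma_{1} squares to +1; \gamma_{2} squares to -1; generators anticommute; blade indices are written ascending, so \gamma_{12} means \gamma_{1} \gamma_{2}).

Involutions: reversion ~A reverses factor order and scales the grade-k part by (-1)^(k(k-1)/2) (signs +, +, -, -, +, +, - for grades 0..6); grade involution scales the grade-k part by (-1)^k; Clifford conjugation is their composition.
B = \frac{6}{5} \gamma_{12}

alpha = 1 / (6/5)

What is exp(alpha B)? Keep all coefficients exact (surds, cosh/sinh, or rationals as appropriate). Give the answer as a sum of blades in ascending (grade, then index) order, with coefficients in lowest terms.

B^2 = (\frac{6}{5})^2*(\gamma_{12})^2 = \frac{36}{25}*(+1) = \frac{36}{25} (a basis 2-blade squares to minus the product of its generators' squares).
B^2 = \frac{36}{25} — since the square is positive, the closed form is hyperbolic: l = \frac{6}{5}, alpha*l = 1, so exp(alpha B) = cosh(1) + (sinh(1)/(\frac{6}{5}))*B = \cosh{\left(1 \right)} + (\frac{5 \sinh{\left(1 \right)}}{6})*B.
Answer: \cosh{\left(1 \right)} + \sinh{\left(1 \right)} \gamma_{12}


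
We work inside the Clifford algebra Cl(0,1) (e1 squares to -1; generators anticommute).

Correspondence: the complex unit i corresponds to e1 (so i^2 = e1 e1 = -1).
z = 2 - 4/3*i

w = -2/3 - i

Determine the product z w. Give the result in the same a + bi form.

In blades: z = 2 - 4/3*e1, w = -2/3 - e1.
Distribute z over w term by term (generator squares from the signature, products reordered to ascending indices): (2)*w = -4/3 - 2*e1; (-4/3*e1)*w = -4/3 + 8/9*e1.
Sum: -8/3 - 10/9*e1; translating back through the correspondence:
Answer: -8/3 - 10/9*i


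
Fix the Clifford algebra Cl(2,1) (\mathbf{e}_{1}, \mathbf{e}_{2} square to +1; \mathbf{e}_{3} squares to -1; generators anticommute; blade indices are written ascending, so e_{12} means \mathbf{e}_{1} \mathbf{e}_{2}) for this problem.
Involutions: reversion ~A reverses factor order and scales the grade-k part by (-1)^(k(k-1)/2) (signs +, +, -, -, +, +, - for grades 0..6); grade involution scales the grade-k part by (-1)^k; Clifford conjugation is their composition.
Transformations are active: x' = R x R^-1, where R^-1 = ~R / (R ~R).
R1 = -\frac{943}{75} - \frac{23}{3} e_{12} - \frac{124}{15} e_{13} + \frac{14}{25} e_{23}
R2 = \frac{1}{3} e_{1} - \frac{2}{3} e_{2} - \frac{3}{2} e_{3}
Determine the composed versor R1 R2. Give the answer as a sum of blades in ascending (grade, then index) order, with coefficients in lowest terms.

Distribute over the terms of R2 (each basis-blade product reordered to ascending indices, repeated generators contracted through their squares):
R1 (\frac{1}{3} e_{1}) = -\frac{943}{225} e_{1} + \frac{23}{9} e_{2} + \frac{124}{45} e_{3} + \frac{14}{75} e_{123}
R1 (-\frac{2}{3} e_{2}) = \frac{46}{9} e_{1} + \frac{1886}{225} e_{2} + \frac{28}{75} e_{3} - \frac{248}{45} e_{123}
R1 (-\frac{3}{2} e_{3}) = -\frac{62}{5} e_{1} + \frac{21}{25} e_{2} + \frac{943}{50} e_{3} + \frac{23}{2} e_{123}
Summing the partial products and collecting blades:
Answer: -\frac{287}{25} e_{1} + \frac{106}{9} e_{2} + \frac{1979}{90} e_{3} + \frac{2779}{450} e_{123}


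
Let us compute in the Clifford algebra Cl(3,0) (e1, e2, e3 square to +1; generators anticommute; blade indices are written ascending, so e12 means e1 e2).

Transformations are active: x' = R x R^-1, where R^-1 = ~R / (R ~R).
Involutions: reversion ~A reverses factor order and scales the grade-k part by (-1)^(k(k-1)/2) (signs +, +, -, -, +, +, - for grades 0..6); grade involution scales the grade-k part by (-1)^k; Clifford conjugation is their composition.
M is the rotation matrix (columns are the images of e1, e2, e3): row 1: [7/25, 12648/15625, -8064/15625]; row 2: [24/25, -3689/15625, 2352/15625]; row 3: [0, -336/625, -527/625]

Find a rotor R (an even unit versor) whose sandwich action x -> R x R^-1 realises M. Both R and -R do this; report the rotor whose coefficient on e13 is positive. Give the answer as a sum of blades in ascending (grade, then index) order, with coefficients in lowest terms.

Method: write R = a + b12*e12 + b13*e13 + b23*e23 with a^2 + b12^2 + b13^2 + b23^2 = 1 (so R^-1 = ~R). Expanding the columns R e_j ~R gives tr M = 4a^2 - 1 and, from the antisymmetric part, M21 - M12 = -4a*b12, M13 - M31 = 4a*b13, M32 - M23 = -4a*b23.
Here tr M = -12489/15625, so a^2 = (1 + tr M)/4 = 784/15625 and a = ±28/125. Taking a = 28/125: M21 - M12 = 2352/15625, M13 - M31 = -8064/15625, M32 - M23 = -10752/15625, giving b12 = -21/125, b13 = -72/125, b23 = 96/125, i.e. R = 28/125 - 21/125*e12 - 72/125*e13 + 96/125*e23.
Its e13 coefficient is negative, so report the other preimage -R.
Answer: -28/125 + 21/125*e12 + 72/125*e13 - 96/125*e23. Sheet selection: the two-to-one cover makes ±R indistinguishable at the matrix level (trace -12489/15625), so uniqueness comes from the required sign on e13.


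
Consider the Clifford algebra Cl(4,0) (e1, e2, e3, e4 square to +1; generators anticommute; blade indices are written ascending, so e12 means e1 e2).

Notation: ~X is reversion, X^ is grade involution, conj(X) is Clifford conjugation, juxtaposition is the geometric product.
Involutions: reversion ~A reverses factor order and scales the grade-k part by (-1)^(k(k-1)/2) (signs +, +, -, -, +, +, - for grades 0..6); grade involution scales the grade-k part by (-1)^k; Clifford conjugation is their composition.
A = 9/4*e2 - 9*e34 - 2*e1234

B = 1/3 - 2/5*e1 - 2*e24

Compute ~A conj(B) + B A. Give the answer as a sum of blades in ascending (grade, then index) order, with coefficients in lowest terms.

first term: 3/4*e2 + 9/2*e4 - 9/10*e12 - 4*e13 + 18*e23 + 3*e34 + 18/5*e134 + 4/5*e234 - 2/3*e1234
second term: 3/4*e2 + 9/2*e4 - 9/10*e12 + 4*e13 - 18*e23 - 3*e34 + 18/5*e134 + 4/5*e234 - 2/3*e1234
Answer: 3/2*e2 + 9*e4 - 9/5*e12 + 36/5*e134 + 8/5*e234 - 4/3*e1234


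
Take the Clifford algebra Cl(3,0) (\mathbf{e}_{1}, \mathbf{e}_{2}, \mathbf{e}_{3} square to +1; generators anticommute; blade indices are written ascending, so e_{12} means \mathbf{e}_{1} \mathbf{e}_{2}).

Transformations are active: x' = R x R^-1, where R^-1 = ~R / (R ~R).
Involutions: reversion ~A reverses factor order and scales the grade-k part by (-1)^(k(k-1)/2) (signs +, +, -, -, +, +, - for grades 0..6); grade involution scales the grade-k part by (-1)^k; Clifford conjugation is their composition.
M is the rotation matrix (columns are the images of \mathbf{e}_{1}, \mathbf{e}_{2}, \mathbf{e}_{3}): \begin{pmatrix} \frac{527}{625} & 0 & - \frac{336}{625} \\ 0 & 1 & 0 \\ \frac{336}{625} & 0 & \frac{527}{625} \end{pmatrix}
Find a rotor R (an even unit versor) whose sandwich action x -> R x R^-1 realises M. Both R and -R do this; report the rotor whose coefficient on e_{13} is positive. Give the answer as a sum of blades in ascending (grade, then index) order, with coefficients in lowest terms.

Method: write R = a + b12*e_{12} + b13*e_{13} + b23*e_{23} with a^2 + b12^2 + b13^2 + b23^2 = 1 (so R^-1 = ~R). Expanding the columns R e_j ~R gives tr M = 4a^2 - 1 and, from the antisymmetric part, M21 - M12 = -4a*b12, M13 - M31 = 4a*b13, M32 - M23 = -4a*b23.
Here tr M = \frac{1679}{625}, so a^2 = (1 + tr M)/4 = \frac{576}{625} and a = ±\frac{24}{25}. Taking a = \frac{24}{25}: M21 - M12 = 0, M13 - M31 = -\frac{672}{625}, M32 - M23 = 0, giving b12 = 0, b13 = -\frac{7}{25}, b23 = 0, i.e. R = \frac{24}{25} - \frac{7}{25} e_{13}.
Its e_{13} coefficient is negative, so report the other preimage -R.
Answer: -\frac{24}{25} + \frac{7}{25} e_{13}. Key observation: the double cover Spin(3) -> SO(3) sends R and -R to the same matrix (trace \frac{1679}{625} here), so the stated sign of the e_{13} coefficient is what selects one sheet.


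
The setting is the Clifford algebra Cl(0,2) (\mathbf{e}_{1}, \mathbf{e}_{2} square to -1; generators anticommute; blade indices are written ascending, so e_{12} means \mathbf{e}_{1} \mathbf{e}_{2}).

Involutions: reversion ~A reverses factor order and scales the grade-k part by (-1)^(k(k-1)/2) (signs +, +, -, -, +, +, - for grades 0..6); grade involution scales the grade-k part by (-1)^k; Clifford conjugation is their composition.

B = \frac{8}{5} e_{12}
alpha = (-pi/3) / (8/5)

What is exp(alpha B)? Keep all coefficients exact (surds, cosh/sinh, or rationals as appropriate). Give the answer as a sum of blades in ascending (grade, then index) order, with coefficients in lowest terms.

B^2 = (\frac{8}{5})^2*(e_{12})^2 = \frac{64}{25}*(-1) = -\frac{64}{25} (a basis 2-blade squares to minus the product of its generators' squares).
B^2 = -\frac{64}{25} — since the square is negative, the closed form is circular: l = \frac{8}{5}, alpha*l = - \frac{\pi}{3}, so exp(alpha B) = cos(- \frac{\pi}{3}) + (sin(- \frac{\pi}{3})/(\frac{8}{5}))*B = \frac{1}{2} + (- \frac{5 \sqrt{3}}{16})*B.
Answer: \frac{1}{2} - \frac{\sqrt{3}}{2} e_{12}


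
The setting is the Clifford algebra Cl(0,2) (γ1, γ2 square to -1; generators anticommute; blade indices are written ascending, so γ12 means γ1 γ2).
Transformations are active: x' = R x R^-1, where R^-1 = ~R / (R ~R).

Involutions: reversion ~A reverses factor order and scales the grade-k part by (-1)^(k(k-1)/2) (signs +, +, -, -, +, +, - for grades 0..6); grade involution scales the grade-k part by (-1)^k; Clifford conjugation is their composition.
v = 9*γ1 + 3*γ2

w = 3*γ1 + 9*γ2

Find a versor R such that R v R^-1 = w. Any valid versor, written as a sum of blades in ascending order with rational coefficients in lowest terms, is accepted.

Key observation: q(v) = q(w) = -90 (sandwiches preserve the norm), so R = v + w = 12*γ1 + 12*γ2 works whenever it is invertible — the component of v along it is kept and (v - w)/2 reverses, sending v to w.
Answer: 12*γ1 + 12*γ2


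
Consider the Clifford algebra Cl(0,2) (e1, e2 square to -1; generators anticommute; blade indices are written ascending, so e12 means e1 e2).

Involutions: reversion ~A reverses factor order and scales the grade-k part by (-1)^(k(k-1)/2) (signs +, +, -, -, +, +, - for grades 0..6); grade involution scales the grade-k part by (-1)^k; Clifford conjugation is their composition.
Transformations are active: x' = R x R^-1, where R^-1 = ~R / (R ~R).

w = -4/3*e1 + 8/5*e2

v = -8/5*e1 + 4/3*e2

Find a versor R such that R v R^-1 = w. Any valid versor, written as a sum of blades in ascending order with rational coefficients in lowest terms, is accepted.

Take R = v + w = -44/15*e1 + 44/15*e2. Because q(v) = q(w) = -976/225, conjugation by R sends v exactly to w.
Answer: -44/15*e1 + 44/15*e2


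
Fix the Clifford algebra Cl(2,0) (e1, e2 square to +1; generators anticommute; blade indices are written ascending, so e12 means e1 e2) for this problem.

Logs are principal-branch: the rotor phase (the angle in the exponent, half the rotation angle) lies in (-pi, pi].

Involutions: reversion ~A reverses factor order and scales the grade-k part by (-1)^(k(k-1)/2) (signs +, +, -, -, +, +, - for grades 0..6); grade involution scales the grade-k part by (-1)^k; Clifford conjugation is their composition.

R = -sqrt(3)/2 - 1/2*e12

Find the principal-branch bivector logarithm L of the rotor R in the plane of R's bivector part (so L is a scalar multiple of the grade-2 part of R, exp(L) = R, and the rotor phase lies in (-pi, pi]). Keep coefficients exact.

The scalar part of R is -sqrt(3)/2, which pins the rotor phase on the principal branch; dividing the bivector part by the sine of that phase recovers the unit plane, and L is the phase times that plane.
Concretely: cos(phase) = -sqrt(3)/2 gives phase = ±5*pi/6, and since phase/sin(phase) is even the sign is immaterial: L = (phase/sin(phase)) * <R>_2 = (5*pi/3) * <R>_2.
Answer: -5*pi/6*e12


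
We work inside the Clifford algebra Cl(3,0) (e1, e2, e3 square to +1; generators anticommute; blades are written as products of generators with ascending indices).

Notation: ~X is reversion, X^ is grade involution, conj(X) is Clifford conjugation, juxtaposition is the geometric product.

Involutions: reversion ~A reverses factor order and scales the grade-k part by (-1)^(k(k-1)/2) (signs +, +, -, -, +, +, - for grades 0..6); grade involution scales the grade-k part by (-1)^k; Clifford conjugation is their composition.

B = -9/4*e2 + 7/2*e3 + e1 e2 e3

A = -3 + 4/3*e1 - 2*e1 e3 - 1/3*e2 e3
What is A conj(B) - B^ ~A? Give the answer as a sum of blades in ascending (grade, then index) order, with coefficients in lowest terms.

first term: 22/3*e1 - 91/12*e2 + 45/4*e3 + 3*e1 e2 - 14/3*e1 e3 + 4/3*e2 e3 + 3/2*e1 e2 e3
second term: 22/3*e1 - 91/12*e2 + 45/4*e3 - 3*e1 e2 + 14/3*e1 e3 - 4/3*e2 e3 - 3/2*e1 e2 e3
Answer: 6*e1 e2 - 28/3*e1 e3 + 8/3*e2 e3 + 3*e1 e2 e3


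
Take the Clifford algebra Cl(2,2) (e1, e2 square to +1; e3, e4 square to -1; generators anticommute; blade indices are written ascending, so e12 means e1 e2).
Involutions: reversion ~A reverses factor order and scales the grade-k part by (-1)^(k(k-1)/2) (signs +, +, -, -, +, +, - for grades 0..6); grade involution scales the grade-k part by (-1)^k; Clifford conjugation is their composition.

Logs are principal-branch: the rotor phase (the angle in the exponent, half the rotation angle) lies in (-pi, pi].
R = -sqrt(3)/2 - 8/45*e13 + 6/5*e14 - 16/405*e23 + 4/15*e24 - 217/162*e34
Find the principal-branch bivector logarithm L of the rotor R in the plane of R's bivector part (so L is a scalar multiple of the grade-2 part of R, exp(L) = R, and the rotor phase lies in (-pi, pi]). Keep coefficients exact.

The scalar part of R is -sqrt(3)/2, so the principal-branch rotor phase is pinned; divide the bivector part by its sine to get the unit plane — L is the phase times that plane.
Concretely: cos(phase) = -sqrt(3)/2 gives phase = ±5*pi/6, and since phase/sin(phase) is even the sign is immaterial: L = (phase/sin(phase)) * <R>_2 = (5*pi/3) * <R>_2.
Answer: -8*pi/27*e13 + 2*pi*e14 - 16*pi/243*e23 + 4*pi/9*e24 - 1085*pi/486*e34


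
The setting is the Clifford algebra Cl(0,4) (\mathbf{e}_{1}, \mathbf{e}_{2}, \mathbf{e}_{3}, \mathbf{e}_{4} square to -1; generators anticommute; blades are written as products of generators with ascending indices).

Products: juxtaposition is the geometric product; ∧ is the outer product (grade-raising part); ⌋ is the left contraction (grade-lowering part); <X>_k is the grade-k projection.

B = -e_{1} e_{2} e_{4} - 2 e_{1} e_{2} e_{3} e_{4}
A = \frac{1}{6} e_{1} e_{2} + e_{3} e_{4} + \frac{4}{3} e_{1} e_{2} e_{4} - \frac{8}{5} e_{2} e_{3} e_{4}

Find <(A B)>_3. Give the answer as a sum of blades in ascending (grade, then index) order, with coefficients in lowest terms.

step 1: -\frac{4}{3} - \frac{16}{5} e_{1} + \frac{8}{3} e_{3} + \frac{1}{6} e_{4} + 2 e_{1} e_{2} - \frac{8}{5} e_{1} e_{3} + \frac{1}{3} e_{3} e_{4} + e_{1} e_{2} e_{3}
step 2: e_{1} e_{2} e_{3}
Answer: e_{1} e_{2} e_{3}


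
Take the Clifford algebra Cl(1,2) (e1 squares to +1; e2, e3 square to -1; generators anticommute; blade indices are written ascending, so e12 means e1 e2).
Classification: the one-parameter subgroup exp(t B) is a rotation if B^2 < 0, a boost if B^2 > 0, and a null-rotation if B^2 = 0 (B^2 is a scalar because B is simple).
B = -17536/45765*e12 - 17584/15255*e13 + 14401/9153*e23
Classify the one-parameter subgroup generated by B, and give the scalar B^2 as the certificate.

B^2 term by term: the squares give (-17536/45765)^2*(e12)^2 + (-17584/15255)^2*(e13)^2 + (14401/9153)^2*(e23)^2 = 307511296/2094435225*(+1) + 309197056/232715025*(+1) + 207388801/83777409*(-1) = -1 (each basis 2-blade squares to minus the product of its generators' squares); cross terms between blades sharing an index anticommute and cancel. So B^2 = -1.
Answer: rotation, certificate B^2 = -1. No conjugation can change B^2 = -1; the sign gives the class.


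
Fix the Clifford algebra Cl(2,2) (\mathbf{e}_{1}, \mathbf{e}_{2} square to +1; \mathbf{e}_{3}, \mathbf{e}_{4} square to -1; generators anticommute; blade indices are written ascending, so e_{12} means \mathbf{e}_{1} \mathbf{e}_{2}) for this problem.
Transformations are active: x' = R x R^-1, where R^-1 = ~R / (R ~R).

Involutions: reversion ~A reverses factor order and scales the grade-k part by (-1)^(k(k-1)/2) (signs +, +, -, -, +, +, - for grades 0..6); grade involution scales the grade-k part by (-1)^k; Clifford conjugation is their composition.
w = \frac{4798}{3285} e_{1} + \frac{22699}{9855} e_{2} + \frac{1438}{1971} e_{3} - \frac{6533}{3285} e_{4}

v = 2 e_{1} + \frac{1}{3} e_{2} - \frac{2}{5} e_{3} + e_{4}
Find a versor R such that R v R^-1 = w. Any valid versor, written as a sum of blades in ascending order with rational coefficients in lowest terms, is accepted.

Take R = v + w = \frac{11368}{3285} e_{1} + \frac{25984}{9855} e_{2} + \frac{3248}{9855} e_{3} - \frac{3248}{3285} e_{4}. Because q(v) = q(w) = \frac{664}{225}, conjugation by R sends v exactly to w.
Answer: \frac{11368}{3285} e_{1} + \frac{25984}{9855} e_{2} + \frac{3248}{9855} e_{3} - \frac{3248}{3285} e_{4}


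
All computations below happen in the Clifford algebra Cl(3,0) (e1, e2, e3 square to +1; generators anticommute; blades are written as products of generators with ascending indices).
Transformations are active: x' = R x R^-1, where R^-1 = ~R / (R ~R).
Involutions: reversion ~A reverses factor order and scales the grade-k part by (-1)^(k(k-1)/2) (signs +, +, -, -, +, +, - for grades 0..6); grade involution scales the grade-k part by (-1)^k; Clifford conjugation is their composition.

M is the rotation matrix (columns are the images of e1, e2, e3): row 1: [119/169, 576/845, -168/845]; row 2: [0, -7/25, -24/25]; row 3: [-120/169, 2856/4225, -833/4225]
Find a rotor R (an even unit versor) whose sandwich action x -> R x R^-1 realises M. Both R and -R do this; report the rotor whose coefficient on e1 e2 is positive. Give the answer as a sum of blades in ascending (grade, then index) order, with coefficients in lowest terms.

Method: write R = a + b12*e1 e2 + b13*e1 e3 + b23*e2 e3 with a^2 + b12^2 + b13^2 + b23^2 = 1 (so R^-1 = ~R). Expanding the columns R e_j ~R gives tr M = 4a^2 - 1 and, from the antisymmetric part, M21 - M12 = -4a*b12, M13 - M31 = 4a*b13, M32 - M23 = -4a*b23.
Here tr M = 959/4225, so a^2 = (1 + tr M)/4 = 1296/4225 and a = ±36/65. Taking a = 36/65: M21 - M12 = -576/845, M13 - M31 = 432/845, M32 - M23 = 6912/4225, giving b12 = 4/13, b13 = 3/13, b23 = -48/65, i.e. R = 36/65 + 4/13*e1 e2 + 3/13*e1 e3 - 48/65*e2 e3.
Its e1 e2 coefficient is already positive.
Answer: 36/65 + 4/13*e1 e2 + 3/13*e1 e3 - 48/65*e2 e3. Recall the cover is two-to-one: with M of trace 959/4225, both preimages act alike, and the stated e1 e2 sign chooses the sheet.


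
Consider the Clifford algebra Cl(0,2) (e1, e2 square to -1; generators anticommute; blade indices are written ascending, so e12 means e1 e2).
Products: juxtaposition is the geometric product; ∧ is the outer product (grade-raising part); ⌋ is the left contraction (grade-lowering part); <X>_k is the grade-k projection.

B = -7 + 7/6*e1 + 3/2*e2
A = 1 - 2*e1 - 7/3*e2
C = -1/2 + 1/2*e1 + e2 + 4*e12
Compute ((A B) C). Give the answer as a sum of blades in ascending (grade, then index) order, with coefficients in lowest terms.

step 1: -7/6 + 91/6*e1 + 107/6*e2 - 5/18*e12
step 2: -427/18 + 571/9*e1 - 638/9*e2 + 31/18*e12
Answer: -427/18 + 571/9*e1 - 638/9*e2 + 31/18*e12


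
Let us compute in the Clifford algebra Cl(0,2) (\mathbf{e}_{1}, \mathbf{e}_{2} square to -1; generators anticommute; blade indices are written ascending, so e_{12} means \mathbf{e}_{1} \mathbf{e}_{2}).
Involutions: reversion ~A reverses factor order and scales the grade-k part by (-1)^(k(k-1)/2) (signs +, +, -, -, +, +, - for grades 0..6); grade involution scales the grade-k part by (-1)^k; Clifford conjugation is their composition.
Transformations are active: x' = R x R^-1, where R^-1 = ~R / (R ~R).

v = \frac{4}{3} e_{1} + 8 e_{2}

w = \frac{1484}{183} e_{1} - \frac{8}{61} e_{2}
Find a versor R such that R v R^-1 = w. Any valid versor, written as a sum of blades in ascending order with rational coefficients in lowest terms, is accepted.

A norm check does it: q(v) = q(w) = -\frac{592}{9}, hence R = v + w = \frac{576}{61} e_{1} + \frac{480}{61} e_{2} realises the map — parallel part kept, (v - w)/2 negated, v carried to w.
Answer: \frac{576}{61} e_{1} + \frac{480}{61} e_{2}


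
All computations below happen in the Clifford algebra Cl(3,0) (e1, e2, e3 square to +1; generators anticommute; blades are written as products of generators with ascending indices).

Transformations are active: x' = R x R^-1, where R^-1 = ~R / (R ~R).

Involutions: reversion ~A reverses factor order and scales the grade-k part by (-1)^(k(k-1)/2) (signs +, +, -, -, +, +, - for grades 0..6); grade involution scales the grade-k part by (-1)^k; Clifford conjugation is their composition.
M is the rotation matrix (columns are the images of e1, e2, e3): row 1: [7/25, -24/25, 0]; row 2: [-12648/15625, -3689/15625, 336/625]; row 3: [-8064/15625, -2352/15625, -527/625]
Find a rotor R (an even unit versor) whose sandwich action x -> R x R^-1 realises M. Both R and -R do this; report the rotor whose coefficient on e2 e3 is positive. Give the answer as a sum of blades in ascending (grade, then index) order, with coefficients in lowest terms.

Method: write R = a + b12*e1 e2 + b13*e1 e3 + b23*e2 e3 with a^2 + b12^2 + b13^2 + b23^2 = 1 (so R^-1 = ~R). Expanding the columns R e_j ~R gives tr M = 4a^2 - 1 and, from the antisymmetric part, M21 - M12 = -4a*b12, M13 - M31 = 4a*b13, M32 - M23 = -4a*b23.
Here tr M = -12489/15625, so a^2 = (1 + tr M)/4 = 784/15625 and a = ±28/125. Taking a = 28/125: M21 - M12 = 2352/15625, M13 - M31 = 8064/15625, M32 - M23 = -10752/15625, giving b12 = -21/125, b13 = 72/125, b23 = 96/125, i.e. R = 28/125 - 21/125*e1 e2 + 72/125*e1 e3 + 96/125*e2 e3.
Its e2 e3 coefficient is already positive.
Answer: 28/125 - 21/125*e1 e2 + 72/125*e1 e3 + 96/125*e2 e3. Uniqueness: Spin(3) -> SO(3) maps R and -R to the same rotation of trace -12489/15625; fixing the sign of the e2 e3 coefficient removes the ambiguity.


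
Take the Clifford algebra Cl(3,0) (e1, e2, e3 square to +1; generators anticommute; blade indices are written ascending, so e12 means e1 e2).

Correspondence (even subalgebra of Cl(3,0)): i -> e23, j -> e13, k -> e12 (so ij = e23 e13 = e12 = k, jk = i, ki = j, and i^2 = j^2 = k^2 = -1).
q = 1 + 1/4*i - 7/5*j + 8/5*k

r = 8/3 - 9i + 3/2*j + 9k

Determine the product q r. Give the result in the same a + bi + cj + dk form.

In blades: q = 1 + 8/5*e12 - 7/5*e13 + 1/4*e23, r = 8/3 + 9*e12 + 3/2*e13 - 9*e23.
Distribute q over r term by term (generator squares from the signature, products reordered to ascending indices): (1)*r = 8/3 + 9*e12 + 3/2*e13 - 9*e23; (8/5*e12)*r = -72/5 + 64/15*e12 - 72/5*e13 - 12/5*e23; (-7/5*e13)*r = 21/10 - 63/5*e12 - 56/15*e13 - 63/5*e23; (1/4*e23)*r = 9/4 + 3/8*e12 - 9/4*e13 + 2/3*e23.
Sum: -443/60 + 25/24*e12 - 1133/60*e13 - 70/3*e23; translating back through the correspondence:
Answer: -443/60 - 70/3*i - 1133/60*j + 25/24*k


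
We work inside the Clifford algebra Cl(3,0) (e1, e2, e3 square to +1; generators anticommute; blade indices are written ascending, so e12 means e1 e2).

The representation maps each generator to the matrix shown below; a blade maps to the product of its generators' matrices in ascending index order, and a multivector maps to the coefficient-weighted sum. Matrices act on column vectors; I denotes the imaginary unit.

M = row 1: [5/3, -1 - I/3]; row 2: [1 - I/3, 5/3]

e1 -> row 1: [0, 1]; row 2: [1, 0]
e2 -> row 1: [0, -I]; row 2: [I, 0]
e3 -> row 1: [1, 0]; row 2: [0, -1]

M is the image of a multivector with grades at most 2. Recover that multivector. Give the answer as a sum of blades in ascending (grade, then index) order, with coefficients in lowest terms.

Method: 1, rho(e1), rho(e2), rho(e3) form a trace-orthogonal basis of the 2x2 complex matrices (tr(X Y) = 2 if X = Y, else 0), so M = m0*1 + m1*rho(e1) + m2*rho(e2) + m3*rho(e3) with m0 = tr(M)/2 = 5/3, m1 = tr(M rho(e1))/2 = -I/3, m2 = tr(M rho(e2))/2 = -I, m3 = tr(M rho(e3))/2 = 0.
Multiplying table entries, the bivector images are rho(e12) = I*rho(e3), rho(e13) = -I*rho(e2), rho(e23) = I*rho(e1); with real blade coefficients the real parts of m0..m3 are the coefficients of 1, e1, e2, e3 and the imaginary parts give the bivectors (e23: Im m1, e13: -Im m2, e12: Im m3).
Answer: 5/3 + e13 - 1/3*e23


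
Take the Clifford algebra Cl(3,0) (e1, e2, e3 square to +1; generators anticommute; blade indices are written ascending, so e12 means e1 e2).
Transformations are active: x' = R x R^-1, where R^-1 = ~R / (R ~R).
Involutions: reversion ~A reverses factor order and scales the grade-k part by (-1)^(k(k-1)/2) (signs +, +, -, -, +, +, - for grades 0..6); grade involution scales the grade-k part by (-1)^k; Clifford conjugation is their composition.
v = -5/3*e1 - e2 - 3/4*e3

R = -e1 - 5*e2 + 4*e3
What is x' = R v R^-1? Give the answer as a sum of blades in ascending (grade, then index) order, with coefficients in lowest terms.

~R = -e1 - 5*e2 + 4*e3, and R ~R = 42, so R^-1 = ~R / (42).
R v = 11/3 - 22/3*e12 + 89/12*e13 + 31/4*e23
Answer: 94/63*e1 + 8/63*e2 + 365/252*e3


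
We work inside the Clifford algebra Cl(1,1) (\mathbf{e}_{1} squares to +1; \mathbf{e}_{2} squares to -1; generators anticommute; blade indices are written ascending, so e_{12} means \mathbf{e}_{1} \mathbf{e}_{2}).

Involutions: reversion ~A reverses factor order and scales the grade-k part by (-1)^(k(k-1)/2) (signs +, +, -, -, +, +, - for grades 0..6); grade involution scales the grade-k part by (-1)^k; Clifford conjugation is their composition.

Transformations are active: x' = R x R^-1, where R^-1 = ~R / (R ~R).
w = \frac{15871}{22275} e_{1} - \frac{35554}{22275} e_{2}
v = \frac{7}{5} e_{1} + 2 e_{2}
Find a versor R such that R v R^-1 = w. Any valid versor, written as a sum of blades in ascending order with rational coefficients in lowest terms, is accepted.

A norm check does it: q(v) = q(w) = -\frac{51}{25}, hence R = v + w = \frac{47056}{22275} e_{1} + \frac{8996}{22275} e_{2} realises the map — parallel part kept, (v - w)/2 negated, v carried to w.
Answer: \frac{47056}{22275} e_{1} + \frac{8996}{22275} e_{2}


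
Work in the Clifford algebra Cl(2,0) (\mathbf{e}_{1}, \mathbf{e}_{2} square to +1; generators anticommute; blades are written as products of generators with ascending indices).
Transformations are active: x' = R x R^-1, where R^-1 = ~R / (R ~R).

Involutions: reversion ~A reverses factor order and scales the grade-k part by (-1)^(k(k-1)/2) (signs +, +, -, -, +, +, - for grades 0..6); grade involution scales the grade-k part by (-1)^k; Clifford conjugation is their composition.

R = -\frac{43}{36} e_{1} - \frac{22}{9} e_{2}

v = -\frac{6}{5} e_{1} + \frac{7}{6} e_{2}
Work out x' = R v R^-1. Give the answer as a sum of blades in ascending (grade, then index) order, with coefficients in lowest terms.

~R = -\frac{43}{36} e_{1} - \frac{22}{9} e_{2}, and R ~R = \frac{9593}{1296}, so R^-1 = ~R / (\frac{9593}{1296}).
R v = -\frac{383}{270} - \frac{4673}{1080} e_{1} e_{2}
Answer: \frac{47710}{28779} e_{1} - \frac{22041}{95930} e_{2}


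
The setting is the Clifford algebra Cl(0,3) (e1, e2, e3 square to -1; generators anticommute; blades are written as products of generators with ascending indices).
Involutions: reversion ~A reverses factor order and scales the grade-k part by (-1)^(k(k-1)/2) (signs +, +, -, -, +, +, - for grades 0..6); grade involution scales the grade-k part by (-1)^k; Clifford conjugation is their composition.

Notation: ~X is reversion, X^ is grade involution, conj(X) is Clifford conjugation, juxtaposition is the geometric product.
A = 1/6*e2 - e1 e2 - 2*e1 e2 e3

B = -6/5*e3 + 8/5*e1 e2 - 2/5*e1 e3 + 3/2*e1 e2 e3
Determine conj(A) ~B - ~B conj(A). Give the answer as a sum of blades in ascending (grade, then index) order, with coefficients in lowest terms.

first term: 23/5 + 4/15*e1 - 4/5*e2 - 17/10*e3 - 12/5*e1 e2 + 1/4*e1 e3 + 3/5*e2 e3 - 17/15*e1 e2 e3
second term: 23/5 - 4/15*e1 - 4/5*e2 - 17/10*e3 - 12/5*e1 e2 + 1/4*e1 e3 - 3/5*e2 e3 - 17/15*e1 e2 e3
Answer: 8/15*e1 + 6/5*e2 e3
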